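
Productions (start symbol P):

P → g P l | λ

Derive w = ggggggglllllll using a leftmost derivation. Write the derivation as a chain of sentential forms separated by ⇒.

P ⇒ gPl   [P → g P l]
gPl ⇒ ggPll   [P → g P l]
ggPll ⇒ gggPlll   [P → g P l]
gggPlll ⇒ ggggPllll   [P → g P l]
ggggPllll ⇒ gggggPlllll   [P → g P l]
gggggPlllll ⇒ ggggggPllllll   [P → g P l]
ggggggPllllll ⇒ gggggggPlllllll   [P → g P l]
gggggggPlllllll ⇒ ggggggglllllll   [P → λ]

P ⇒ gPl ⇒ ggPll ⇒ gggPlll ⇒ ggggPllll ⇒ gggggPlllll ⇒ ggggggPllllll ⇒ gggggggPlllllll ⇒ ggggggglllllll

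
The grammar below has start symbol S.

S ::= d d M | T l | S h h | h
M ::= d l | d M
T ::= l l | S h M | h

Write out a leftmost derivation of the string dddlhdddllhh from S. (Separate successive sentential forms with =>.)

S => Shh   [S ::= S h h]
Shh => Tlhh   [S ::= T l]
Tlhh => ShMlhh   [T ::= S h M]
ShMlhh => ddMhMlhh   [S ::= d d M]
ddMhMlhh => dddlhMlhh   [M ::= d l]
dddlhMlhh => dddlhdMlhh   [M ::= d M]
dddlhdMlhh => dddlhddMlhh   [M ::= d M]
dddlhddMlhh => dddlhdddllhh   [M ::= d l]

S=>Shh=>Tlhh=>ShMlhh=>ddMhMlhh=>dddlhMlhh=>dddlhdMlhh=>dddlhddMlhh=>dddlhdddllhh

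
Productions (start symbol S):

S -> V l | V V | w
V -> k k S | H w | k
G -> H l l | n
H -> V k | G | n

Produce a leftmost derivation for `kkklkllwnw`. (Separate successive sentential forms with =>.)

S => VV   [S -> V V]
VV => HwV   [V -> H w]
HwV => GwV   [H -> G]
GwV => HllwV   [G -> H l l]
HllwV => VkllwV   [H -> V k]
VkllwV => kkSkllwV   [V -> k k S]
kkSkllwV => kkVlkllwV   [S -> V l]
kkVlkllwV => kkklkllwV   [V -> k]
kkklkllwV => kkklkllwHw   [V -> H w]
kkklkllwHw => kkklkllwnw   [H -> n]

S => VV => HwV => GwV => HllwV => VkllwV => kkSkllwV => kkVlkllwV => kkklkllwV => kkklkllwHw => kkklkllwnw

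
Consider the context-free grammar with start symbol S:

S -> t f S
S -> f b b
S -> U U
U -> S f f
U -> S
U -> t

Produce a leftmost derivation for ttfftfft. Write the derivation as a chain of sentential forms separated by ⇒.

S ⇒ UU   [S -> U U]
UU ⇒ SffU   [U -> S f f]
SffU ⇒ UUffU   [S -> U U]
UUffU ⇒ SffUffU   [U -> S f f]
SffUffU ⇒ UUffUffU   [S -> U U]
UUffUffU ⇒ tUffUffU   [U -> t]
tUffUffU ⇒ ttffUffU   [U -> t]
ttffUffU ⇒ ttfftffU   [U -> t]
ttfftffU ⇒ ttfftfft   [U -> t]

S⇒UU⇒SffU⇒UUffU⇒SffUffU⇒UUffUffU⇒tUffUffU⇒ttffUffU⇒ttfftffU⇒ttfftfft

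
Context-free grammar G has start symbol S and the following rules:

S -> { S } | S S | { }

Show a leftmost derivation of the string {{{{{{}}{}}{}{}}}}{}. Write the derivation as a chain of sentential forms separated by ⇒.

S ⇒ SS ⇒ {S}S ⇒ {{S}}S ⇒ {{{S}}}S ⇒ {{{SS}}}S ⇒ {{{SSS}}}S ⇒ {{{{S}SS}}}S ⇒ {{{{SS}SS}}}S ⇒ {{{{{S}S}SS}}}S ⇒ {{{{{{}}S}SS}}}S ⇒ {{{{{{}}{}}SS}}}S ⇒ {{{{{{}}{}}{}S}}}S ⇒ {{{{{{}}{}}{}{}}}}S ⇒ {{{{{{}}{}}{}{}}}}{}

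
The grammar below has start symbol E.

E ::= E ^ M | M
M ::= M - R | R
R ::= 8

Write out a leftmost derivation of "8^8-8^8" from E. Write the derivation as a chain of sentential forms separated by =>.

E => E^M => E^M^M => M^M^M => R^M^M => 8^M^M => 8^M-R^M => 8^R-R^M => 8^8-R^M => 8^8-8^M => 8^8-8^R => 8^8-8^8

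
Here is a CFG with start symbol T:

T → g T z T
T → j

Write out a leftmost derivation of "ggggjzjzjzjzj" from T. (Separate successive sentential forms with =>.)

T => gTzT => ggTzTzT => gggTzTzTzT => ggggTzTzTzTzT => ggggjzTzTzTzT => ggggjzjzTzTzT => ggggjzjzjzTzT => ggggjzjzjzjzT => ggggjzjzjzjzj

T => gTzT   [T → g T z T]
gTzT => ggTzTzT   [T → g T z T]
ggTzTzT => gggTzTzTzT   [T → g T z T]
gggTzTzTzT => ggggTzTzTzTzT   [T → g T z T]
ggggTzTzTzTzT => ggggjzTzTzTzT   [T → j]
ggggjzTzTzTzT => ggggjzjzTzTzT   [T → j]
ggggjzjzTzTzT => ggggjzjzjzTzT   [T → j]
ggggjzjzjzTzT => ggggjzjzjzjzT   [T → j]
ggggjzjzjzjzT => ggggjzjzjzjzj   [T → j]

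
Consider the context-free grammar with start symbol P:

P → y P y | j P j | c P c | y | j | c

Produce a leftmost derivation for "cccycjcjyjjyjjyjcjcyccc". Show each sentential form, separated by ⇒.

P ⇒ cPc ⇒ ccPcc ⇒ cccPccc ⇒ cccyPyccc ⇒ cccycPcyccc ⇒ cccycjPjcyccc ⇒ cccycjcPcjcyccc ⇒ cccycjcjPjcjcyccc ⇒ cccycjcjyPyjcjcyccc ⇒ cccycjcjyjPjyjcjcyccc ⇒ cccycjcjyjjPjjyjcjcyccc ⇒ cccycjcjyjjyjjyjcjcyccc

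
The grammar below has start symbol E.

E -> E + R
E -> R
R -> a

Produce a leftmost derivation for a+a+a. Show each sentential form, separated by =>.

E => E+R => E+R+R => R+R+R => a+R+R => a+a+R => a+a+a

E => E+R   [E -> E + R]
E+R => E+R+R   [E -> E + R]
E+R+R => R+R+R   [E -> R]
R+R+R => a+R+R   [R -> a]
a+R+R => a+a+R   [R -> a]
a+a+R => a+a+a   [R -> a]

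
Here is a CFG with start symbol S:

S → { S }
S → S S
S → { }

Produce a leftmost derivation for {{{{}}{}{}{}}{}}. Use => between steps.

S => {S}   [S → { S }]
{S} => {SS}   [S → S S]
{SS} => {{S}S}   [S → { S }]
{{S}S} => {{SS}S}   [S → S S]
{{SS}S} => {{SSS}S}   [S → S S]
{{SSS}S} => {{SSSS}S}   [S → S S]
{{SSSS}S} => {{{S}SSS}S}   [S → { S }]
{{{S}SSS}S} => {{{{}}SSS}S}   [S → { }]
{{{{}}SSS}S} => {{{{}}{}SS}S}   [S → { }]
{{{{}}{}SS}S} => {{{{}}{}{}S}S}   [S → { }]
{{{{}}{}{}S}S} => {{{{}}{}{}{}}S}   [S → { }]
{{{{}}{}{}{}}S} => {{{{}}{}{}{}}{}}   [S → { }]

S=>{S}=>{SS}=>{{S}S}=>{{SS}S}=>{{SSS}S}=>{{SSSS}S}=>{{{S}SSS}S}=>{{{{}}SSS}S}=>{{{{}}{}SS}S}=>{{{{}}{}{}S}S}=>{{{{}}{}{}{}}S}=>{{{{}}{}{}{}}{}}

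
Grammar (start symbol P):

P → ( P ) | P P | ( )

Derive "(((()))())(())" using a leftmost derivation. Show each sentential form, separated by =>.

P => PP   [P → P P]
PP => (P)P   [P → ( P )]
(P)P => (PP)P   [P → P P]
(PP)P => ((P)P)P   [P → ( P )]
((P)P)P => (((P))P)P   [P → ( P )]
(((P))P)P => (((()))P)P   [P → ( )]
(((()))P)P => (((()))())P   [P → ( )]
(((()))())P => (((()))())(P)   [P → ( P )]
(((()))())(P) => (((()))())(())   [P → ( )]

P => PP => (P)P => (PP)P => ((P)P)P => (((P))P)P => (((()))P)P => (((()))())P => (((()))())(P) => (((()))())(())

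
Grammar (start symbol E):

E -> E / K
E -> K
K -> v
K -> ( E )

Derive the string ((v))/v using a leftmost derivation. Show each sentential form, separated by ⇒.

E ⇒ E/K ⇒ K/K ⇒ (E)/K ⇒ (K)/K ⇒ ((E))/K ⇒ ((K))/K ⇒ ((v))/K ⇒ ((v))/v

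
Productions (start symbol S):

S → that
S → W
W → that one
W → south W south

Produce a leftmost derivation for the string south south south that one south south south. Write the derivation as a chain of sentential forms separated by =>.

S => W   [S → W]
W => south W south   [W → south W south]
south W south => south south W south south   [W → south W south]
south south W south south => south south south W south south south   [W → south W south]
south south south W south south south => south south south that one south south south   [W → that one]

S => W => south W south => south south W south south => south south south W south south south => south south south that one south south south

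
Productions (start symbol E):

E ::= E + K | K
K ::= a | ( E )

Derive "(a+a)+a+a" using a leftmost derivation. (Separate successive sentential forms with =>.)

E => E+K => E+K+K => K+K+K => (E)+K+K => (E+K)+K+K => (K+K)+K+K => (a+K)+K+K => (a+a)+K+K => (a+a)+a+K => (a+a)+a+a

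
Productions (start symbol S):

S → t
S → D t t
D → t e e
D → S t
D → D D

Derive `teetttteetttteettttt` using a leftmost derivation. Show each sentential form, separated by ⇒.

S ⇒ Dtt ⇒ Sttt ⇒ Dttttt ⇒ DDttttt ⇒ StDttttt ⇒ DtttDttttt ⇒ DDtttDttttt ⇒ StDtttDttttt ⇒ DtttDtttDttttt ⇒ teetttDtttDttttt ⇒ teetttteetttDttttt ⇒ teetttteetttteettttt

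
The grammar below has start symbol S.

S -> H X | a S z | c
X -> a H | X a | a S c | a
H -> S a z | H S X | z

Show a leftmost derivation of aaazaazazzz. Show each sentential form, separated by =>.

S=>aSz=>aaSzz=>aaaSzzz=>aaaHXzzz=>aaaSazXzzz=>aaaHXazXzzz=>aaazXazXzzz=>aaazaazXzzz=>aaazaazazzz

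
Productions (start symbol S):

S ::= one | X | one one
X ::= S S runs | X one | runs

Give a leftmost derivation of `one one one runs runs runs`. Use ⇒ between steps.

S ⇒ X   [S ::= X]
X ⇒ S S runs   [X ::= S S runs]
S S runs ⇒ one one S runs   [S ::= one one]
one one S runs ⇒ one one X runs   [S ::= X]
one one X runs ⇒ one one S S runs runs   [X ::= S S runs]
one one S S runs runs ⇒ one one one S runs runs   [S ::= one]
one one one S runs runs ⇒ one one one X runs runs   [S ::= X]
one one one X runs runs ⇒ one one one runs runs runs   [X ::= runs]

S ⇒ X ⇒ S S runs ⇒ one one S runs ⇒ one one X runs ⇒ one one S S runs runs ⇒ one one one S runs runs ⇒ one one one X runs runs ⇒ one one one runs runs runs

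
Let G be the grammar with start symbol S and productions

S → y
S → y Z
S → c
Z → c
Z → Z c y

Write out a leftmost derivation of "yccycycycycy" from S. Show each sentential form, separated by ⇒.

S ⇒ yZ ⇒ yZcy ⇒ yZcycy ⇒ yZcycycy ⇒ yZcycycycy ⇒ yZcycycycycy ⇒ yccycycycycy

S ⇒ yZ   [S → y Z]
yZ ⇒ yZcy   [Z → Z c y]
yZcy ⇒ yZcycy   [Z → Z c y]
yZcycy ⇒ yZcycycy   [Z → Z c y]
yZcycycy ⇒ yZcycycycy   [Z → Z c y]
yZcycycycy ⇒ yZcycycycycy   [Z → Z c y]
yZcycycycycy ⇒ yccycycycycy   [Z → c]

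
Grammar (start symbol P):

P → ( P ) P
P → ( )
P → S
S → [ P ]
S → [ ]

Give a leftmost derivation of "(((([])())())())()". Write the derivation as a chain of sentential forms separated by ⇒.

P ⇒ (P)P ⇒ ((P)P)P ⇒ (((P)P)P)P ⇒ ((((P)P)P)P)P ⇒ ((((S)P)P)P)P ⇒ (((([])P)P)P)P ⇒ (((([])())P)P)P ⇒ (((([])())())P)P ⇒ (((([])())())())P ⇒ (((([])())())())()

P ⇒ (P)P   [P → ( P ) P]
(P)P ⇒ ((P)P)P   [P → ( P ) P]
((P)P)P ⇒ (((P)P)P)P   [P → ( P ) P]
(((P)P)P)P ⇒ ((((P)P)P)P)P   [P → ( P ) P]
((((P)P)P)P)P ⇒ ((((S)P)P)P)P   [P → S]
((((S)P)P)P)P ⇒ (((([])P)P)P)P   [S → [ ]]
(((([])P)P)P)P ⇒ (((([])())P)P)P   [P → ( )]
(((([])())P)P)P ⇒ (((([])())())P)P   [P → ( )]
(((([])())())P)P ⇒ (((([])())())())P   [P → ( )]
(((([])())())())P ⇒ (((([])())())())()   [P → ( )]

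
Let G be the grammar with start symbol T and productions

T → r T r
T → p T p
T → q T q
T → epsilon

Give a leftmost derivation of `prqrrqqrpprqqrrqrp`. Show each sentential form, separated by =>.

T => pTp   [T → p T p]
pTp => prTrp   [T → r T r]
prTrp => prqTqrp   [T → q T q]
prqTqrp => prqrTrqrp   [T → r T r]
prqrTrqrp => prqrrTrrqrp   [T → r T r]
prqrrTrrqrp => prqrrqTqrrqrp   [T → q T q]
prqrrqTqrrqrp => prqrrqqTqqrrqrp   [T → q T q]
prqrrqqTqqrrqrp => prqrrqqrTrqqrrqrp   [T → r T r]
prqrrqqrTrqqrrqrp => prqrrqqrpTprqqrrqrp   [T → p T p]
prqrrqqrpTprqqrrqrp => prqrrqqrpprqqrrqrp   [T → epsilon]

T=>pTp=>prTrp=>prqTqrp=>prqrTrqrp=>prqrrTrrqrp=>prqrrqTqrrqrp=>prqrrqqTqqrrqrp=>prqrrqqrTrqqrrqrp=>prqrrqqrpTprqqrrqrp=>prqrrqqrpprqqrrqrp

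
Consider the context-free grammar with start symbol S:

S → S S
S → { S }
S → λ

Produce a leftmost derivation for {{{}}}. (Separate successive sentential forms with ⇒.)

S ⇒ {S} ⇒ {{S}} ⇒ {{SS}} ⇒ {{{S}S}} ⇒ {{{}S}} ⇒ {{{}}}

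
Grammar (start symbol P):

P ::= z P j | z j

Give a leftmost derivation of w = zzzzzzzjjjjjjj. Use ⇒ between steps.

P ⇒ zPj ⇒ zzPjj ⇒ zzzPjjj ⇒ zzzzPjjjj ⇒ zzzzzPjjjjj ⇒ zzzzzzPjjjjjj ⇒ zzzzzzzjjjjjjj

P ⇒ zPj   [P ::= z P j]
zPj ⇒ zzPjj   [P ::= z P j]
zzPjj ⇒ zzzPjjj   [P ::= z P j]
zzzPjjj ⇒ zzzzPjjjj   [P ::= z P j]
zzzzPjjjj ⇒ zzzzzPjjjjj   [P ::= z P j]
zzzzzPjjjjj ⇒ zzzzzzPjjjjjj   [P ::= z P j]
zzzzzzPjjjjjj ⇒ zzzzzzzjjjjjjj   [P ::= z j]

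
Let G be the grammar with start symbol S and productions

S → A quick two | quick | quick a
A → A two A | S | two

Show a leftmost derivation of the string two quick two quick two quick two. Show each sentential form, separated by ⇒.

S ⇒ A quick two ⇒ S quick two ⇒ A quick two quick two ⇒ S quick two quick two ⇒ A quick two quick two quick two ⇒ two quick two quick two quick two

S ⇒ A quick two   [S → A quick two]
A quick two ⇒ S quick two   [A → S]
S quick two ⇒ A quick two quick two   [S → A quick two]
A quick two quick two ⇒ S quick two quick two   [A → S]
S quick two quick two ⇒ A quick two quick two quick two   [S → A quick two]
A quick two quick two quick two ⇒ two quick two quick two quick two   [A → two]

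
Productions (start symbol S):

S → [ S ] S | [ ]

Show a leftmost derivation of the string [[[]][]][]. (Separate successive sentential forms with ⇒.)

S ⇒ [S]S   [S → [ S ] S]
[S]S ⇒ [[S]S]S   [S → [ S ] S]
[[S]S]S ⇒ [[[]]S]S   [S → [ ]]
[[[]]S]S ⇒ [[[]][]]S   [S → [ ]]
[[[]][]]S ⇒ [[[]][]][]   [S → [ ]]

S⇒[S]S⇒[[S]S]S⇒[[[]]S]S⇒[[[]][]]S⇒[[[]][]][]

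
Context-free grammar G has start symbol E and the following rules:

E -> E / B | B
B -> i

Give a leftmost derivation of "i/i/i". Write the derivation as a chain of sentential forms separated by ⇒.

E⇒E/B⇒E/B/B⇒B/B/B⇒i/B/B⇒i/i/B⇒i/i/i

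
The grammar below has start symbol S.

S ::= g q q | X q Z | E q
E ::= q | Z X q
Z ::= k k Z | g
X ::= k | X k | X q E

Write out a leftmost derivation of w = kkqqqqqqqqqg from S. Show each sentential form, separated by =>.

S => XqZ   [S ::= X q Z]
XqZ => XqEqZ   [X ::= X q E]
XqEqZ => XqEqEqZ   [X ::= X q E]
XqEqEqZ => XqEqEqEqZ   [X ::= X q E]
XqEqEqEqZ => XqEqEqEqEqZ   [X ::= X q E]
XqEqEqEqEqZ => XkqEqEqEqEqZ   [X ::= X k]
XkqEqEqEqEqZ => kkqEqEqEqEqZ   [X ::= k]
kkqEqEqEqEqZ => kkqqqEqEqEqZ   [E ::= q]
kkqqqEqEqEqZ => kkqqqqqEqEqZ   [E ::= q]
kkqqqqqEqEqZ => kkqqqqqqqEqZ   [E ::= q]
kkqqqqqqqEqZ => kkqqqqqqqqqZ   [E ::= q]
kkqqqqqqqqqZ => kkqqqqqqqqqg   [Z ::= g]

S => XqZ => XqEqZ => XqEqEqZ => XqEqEqEqZ => XqEqEqEqEqZ => XkqEqEqEqEqZ => kkqEqEqEqEqZ => kkqqqEqEqEqZ => kkqqqqqEqEqZ => kkqqqqqqqEqZ => kkqqqqqqqqqZ => kkqqqqqqqqqg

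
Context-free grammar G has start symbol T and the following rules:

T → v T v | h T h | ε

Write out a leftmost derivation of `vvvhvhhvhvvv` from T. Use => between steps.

T => vTv => vvTvv => vvvTvvv => vvvhThvvv => vvvhvTvhvvv => vvvhvhThvhvvv => vvvhvhhvhvvv

T => vTv   [T → v T v]
vTv => vvTvv   [T → v T v]
vvTvv => vvvTvvv   [T → v T v]
vvvTvvv => vvvhThvvv   [T → h T h]
vvvhThvvv => vvvhvTvhvvv   [T → v T v]
vvvhvTvhvvv => vvvhvhThvhvvv   [T → h T h]
vvvhvhThvhvvv => vvvhvhhvhvvv   [T → ε]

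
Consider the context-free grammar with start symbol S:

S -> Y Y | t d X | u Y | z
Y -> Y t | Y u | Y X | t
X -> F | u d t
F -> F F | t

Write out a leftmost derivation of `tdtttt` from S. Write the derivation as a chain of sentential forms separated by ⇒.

S ⇒ tdX ⇒ tdF ⇒ tdFF ⇒ tdFFF ⇒ tdFFFF ⇒ tdtFFF ⇒ tdttFF ⇒ tdtttF ⇒ tdtttt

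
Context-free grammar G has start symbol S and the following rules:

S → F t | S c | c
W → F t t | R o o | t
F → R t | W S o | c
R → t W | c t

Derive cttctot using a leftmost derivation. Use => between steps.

S => Ft   [S → F t]
Ft => WSot   [F → W S o]
WSot => FttSot   [W → F t t]
FttSot => cttSot   [F → c]
cttSot => cttFtot   [S → F t]
cttFtot => cttctot   [F → c]

S => Ft => WSot => FttSot => cttSot => cttFtot => cttctot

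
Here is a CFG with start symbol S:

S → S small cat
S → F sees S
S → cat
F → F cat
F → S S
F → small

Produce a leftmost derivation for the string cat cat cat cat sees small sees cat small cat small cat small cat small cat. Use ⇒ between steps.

S ⇒ S small cat ⇒ F sees S small cat ⇒ F cat sees S small cat ⇒ F cat cat sees S small cat ⇒ S S cat cat sees S small cat ⇒ cat S cat cat sees S small cat ⇒ cat cat cat cat sees S small cat ⇒ cat cat cat cat sees S small cat small cat ⇒ cat cat cat cat sees S small cat small cat small cat ⇒ cat cat cat cat sees S small cat small cat small cat small cat ⇒ cat cat cat cat sees F sees S small cat small cat small cat small cat ⇒ cat cat cat cat sees small sees S small cat small cat small cat small cat ⇒ cat cat cat cat sees small sees cat small cat small cat small cat small cat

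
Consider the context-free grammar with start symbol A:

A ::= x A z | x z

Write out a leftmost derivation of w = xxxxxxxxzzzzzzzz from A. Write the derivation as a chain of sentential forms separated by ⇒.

A⇒xAz⇒xxAzz⇒xxxAzzz⇒xxxxAzzzz⇒xxxxxAzzzzz⇒xxxxxxAzzzzzz⇒xxxxxxxAzzzzzzz⇒xxxxxxxxzzzzzzzz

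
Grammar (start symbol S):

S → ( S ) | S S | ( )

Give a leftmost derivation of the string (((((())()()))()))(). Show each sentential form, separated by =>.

S => SS => (S)S => ((S))S => ((SS))S => (((S)S))S => ((((S))S))S => ((((SS))S))S => ((((SSS))S))S => (((((S)SS))S))S => (((((())SS))S))S => (((((())()S))S))S => (((((())()()))S))S => (((((())()()))()))S => (((((())()()))()))()

S => SS   [S → S S]
SS => (S)S   [S → ( S )]
(S)S => ((S))S   [S → ( S )]
((S))S => ((SS))S   [S → S S]
((SS))S => (((S)S))S   [S → ( S )]
(((S)S))S => ((((S))S))S   [S → ( S )]
((((S))S))S => ((((SS))S))S   [S → S S]
((((SS))S))S => ((((SSS))S))S   [S → S S]
((((SSS))S))S => (((((S)SS))S))S   [S → ( S )]
(((((S)SS))S))S => (((((())SS))S))S   [S → ( )]
(((((())SS))S))S => (((((())()S))S))S   [S → ( )]
(((((())()S))S))S => (((((())()()))S))S   [S → ( )]
(((((())()()))S))S => (((((())()()))()))S   [S → ( )]
(((((())()()))()))S => (((((())()()))()))()   [S → ( )]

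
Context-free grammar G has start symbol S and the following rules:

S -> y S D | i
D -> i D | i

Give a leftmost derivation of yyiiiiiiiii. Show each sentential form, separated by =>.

S => ySD => yySDD => yyiDD => yyiiDD => yyiiiDD => yyiiiiDD => yyiiiiiD => yyiiiiiiD => yyiiiiiiiD => yyiiiiiiiiD => yyiiiiiiiii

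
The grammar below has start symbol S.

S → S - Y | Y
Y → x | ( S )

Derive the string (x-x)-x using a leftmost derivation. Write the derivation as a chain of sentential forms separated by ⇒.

S ⇒ S-Y ⇒ Y-Y ⇒ (S)-Y ⇒ (S-Y)-Y ⇒ (Y-Y)-Y ⇒ (x-Y)-Y ⇒ (x-x)-Y ⇒ (x-x)-x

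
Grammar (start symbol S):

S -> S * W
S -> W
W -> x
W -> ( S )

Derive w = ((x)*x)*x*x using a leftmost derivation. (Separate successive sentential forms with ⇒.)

S ⇒ S*W   [S -> S * W]
S*W ⇒ S*W*W   [S -> S * W]
S*W*W ⇒ W*W*W   [S -> W]
W*W*W ⇒ (S)*W*W   [W -> ( S )]
(S)*W*W ⇒ (S*W)*W*W   [S -> S * W]
(S*W)*W*W ⇒ (W*W)*W*W   [S -> W]
(W*W)*W*W ⇒ ((S)*W)*W*W   [W -> ( S )]
((S)*W)*W*W ⇒ ((W)*W)*W*W   [S -> W]
((W)*W)*W*W ⇒ ((x)*W)*W*W   [W -> x]
((x)*W)*W*W ⇒ ((x)*x)*W*W   [W -> x]
((x)*x)*W*W ⇒ ((x)*x)*x*W   [W -> x]
((x)*x)*x*W ⇒ ((x)*x)*x*x   [W -> x]

S ⇒ S*W ⇒ S*W*W ⇒ W*W*W ⇒ (S)*W*W ⇒ (S*W)*W*W ⇒ (W*W)*W*W ⇒ ((S)*W)*W*W ⇒ ((W)*W)*W*W ⇒ ((x)*W)*W*W ⇒ ((x)*x)*W*W ⇒ ((x)*x)*x*W ⇒ ((x)*x)*x*x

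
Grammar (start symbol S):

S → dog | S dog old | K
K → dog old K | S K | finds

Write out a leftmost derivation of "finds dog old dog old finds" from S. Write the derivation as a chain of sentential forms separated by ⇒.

S ⇒ K ⇒ S K ⇒ S dog old K ⇒ S dog old dog old K ⇒ K dog old dog old K ⇒ finds dog old dog old K ⇒ finds dog old dog old finds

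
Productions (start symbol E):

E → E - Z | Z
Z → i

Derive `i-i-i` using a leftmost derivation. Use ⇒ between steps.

E ⇒ E-Z ⇒ E-Z-Z ⇒ Z-Z-Z ⇒ i-Z-Z ⇒ i-i-Z ⇒ i-i-i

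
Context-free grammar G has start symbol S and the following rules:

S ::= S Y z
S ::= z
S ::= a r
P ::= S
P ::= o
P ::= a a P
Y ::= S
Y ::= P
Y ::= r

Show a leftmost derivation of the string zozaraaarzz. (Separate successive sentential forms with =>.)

S => SYz   [S ::= S Y z]
SYz => SYzYz   [S ::= S Y z]
SYzYz => zYzYz   [S ::= z]
zYzYz => zPzYz   [Y ::= P]
zPzYz => zozYz   [P ::= o]
zozYz => zozSz   [Y ::= S]
zozSz => zozSYzz   [S ::= S Y z]
zozSYzz => zozarYzz   [S ::= a r]
zozarYzz => zozarPzz   [Y ::= P]
zozarPzz => zozaraaPzz   [P ::= a a P]
zozaraaPzz => zozaraaSzz   [P ::= S]
zozaraaSzz => zozaraaarzz   [S ::= a r]

S => SYz => SYzYz => zYzYz => zPzYz => zozYz => zozSz => zozSYzz => zozarYzz => zozarPzz => zozaraaPzz => zozaraaSzz => zozaraaarzz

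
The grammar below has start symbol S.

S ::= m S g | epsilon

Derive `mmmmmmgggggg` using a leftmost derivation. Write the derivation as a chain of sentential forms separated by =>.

S => mSg   [S ::= m S g]
mSg => mmSgg   [S ::= m S g]
mmSgg => mmmSggg   [S ::= m S g]
mmmSggg => mmmmSgggg   [S ::= m S g]
mmmmSgggg => mmmmmSggggg   [S ::= m S g]
mmmmmSggggg => mmmmmmSgggggg   [S ::= m S g]
mmmmmmSgggggg => mmmmmmgggggg   [S ::= epsilon]

S => mSg => mmSgg => mmmSggg => mmmmSgggg => mmmmmSggggg => mmmmmmSgggggg => mmmmmmgggggg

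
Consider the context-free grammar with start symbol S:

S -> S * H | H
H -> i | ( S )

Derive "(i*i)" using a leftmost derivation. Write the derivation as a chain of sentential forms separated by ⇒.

S⇒H⇒(S)⇒(S*H)⇒(H*H)⇒(i*H)⇒(i*i)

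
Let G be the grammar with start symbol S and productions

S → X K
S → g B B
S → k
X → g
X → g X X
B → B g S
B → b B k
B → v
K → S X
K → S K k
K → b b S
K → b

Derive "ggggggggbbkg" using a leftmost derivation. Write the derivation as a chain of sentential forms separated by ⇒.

S ⇒ XK ⇒ gK ⇒ gSX ⇒ gXKX ⇒ ggXXKX ⇒ gggXXXKX ⇒ ggggXXKX ⇒ gggggXXXKX ⇒ ggggggXXKX ⇒ gggggggXKX ⇒ ggggggggKX ⇒ ggggggggbbSX ⇒ ggggggggbbkX ⇒ ggggggggbbkg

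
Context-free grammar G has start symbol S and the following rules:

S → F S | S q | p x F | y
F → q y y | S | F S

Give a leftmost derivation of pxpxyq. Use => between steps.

S => pxF   [S → p x F]
pxF => pxS   [F → S]
pxS => pxpxF   [S → p x F]
pxpxF => pxpxS   [F → S]
pxpxS => pxpxSq   [S → S q]
pxpxSq => pxpxyq   [S → y]

S=>pxF=>pxS=>pxpxF=>pxpxS=>pxpxSq=>pxpxyq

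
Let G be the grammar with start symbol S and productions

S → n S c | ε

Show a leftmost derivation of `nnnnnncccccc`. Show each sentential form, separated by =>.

S => nSc => nnScc => nnnSccc => nnnnScccc => nnnnnSccccc => nnnnnnScccccc => nnnnnncccccc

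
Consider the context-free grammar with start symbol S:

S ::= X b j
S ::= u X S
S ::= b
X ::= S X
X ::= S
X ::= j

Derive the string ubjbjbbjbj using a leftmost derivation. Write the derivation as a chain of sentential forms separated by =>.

S => Xbj   [S ::= X b j]
Xbj => SXbj   [X ::= S X]
SXbj => uXSXbj   [S ::= u X S]
uXSXbj => uSSXbj   [X ::= S]
uSSXbj => uXbjSXbj   [S ::= X b j]
uXbjSXbj => uSXbjSXbj   [X ::= S X]
uSXbjSXbj => ubXbjSXbj   [S ::= b]
ubXbjSXbj => ubjbjSXbj   [X ::= j]
ubjbjSXbj => ubjbjbXbj   [S ::= b]
ubjbjbXbj => ubjbjbSXbj   [X ::= S X]
ubjbjbSXbj => ubjbjbbXbj   [S ::= b]
ubjbjbbXbj => ubjbjbbjbj   [X ::= j]

S=>Xbj=>SXbj=>uXSXbj=>uSSXbj=>uXbjSXbj=>uSXbjSXbj=>ubXbjSXbj=>ubjbjSXbj=>ubjbjbXbj=>ubjbjbSXbj=>ubjbjbbXbj=>ubjbjbbjbj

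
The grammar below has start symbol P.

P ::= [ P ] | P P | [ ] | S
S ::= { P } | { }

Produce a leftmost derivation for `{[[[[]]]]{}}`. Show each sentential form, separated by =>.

P => S => {P} => {PP} => {[P]P} => {[[P]]P} => {[[[P]]]P} => {[[[[]]]]P} => {[[[[]]]]S} => {[[[[]]]]{}}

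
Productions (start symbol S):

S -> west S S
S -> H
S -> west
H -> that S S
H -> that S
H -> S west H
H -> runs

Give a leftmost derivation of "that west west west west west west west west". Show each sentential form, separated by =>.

S => H => that S S => that west S S S => that west west S S S S => that west west west S S S S S => that west west west west S S S S => that west west west west west S S S => that west west west west west west S S => that west west west west west west west S => that west west west west west west west west

S => H   [S -> H]
H => that S S   [H -> that S S]
that S S => that west S S S   [S -> west S S]
that west S S S => that west west S S S S   [S -> west S S]
that west west S S S S => that west west west S S S S S   [S -> west S S]
that west west west S S S S S => that west west west west S S S S   [S -> west]
that west west west west S S S S => that west west west west west S S S   [S -> west]
that west west west west west S S S => that west west west west west west S S   [S -> west]
that west west west west west west S S => that west west west west west west west S   [S -> west]
that west west west west west west west S => that west west west west west west west west   [S -> west]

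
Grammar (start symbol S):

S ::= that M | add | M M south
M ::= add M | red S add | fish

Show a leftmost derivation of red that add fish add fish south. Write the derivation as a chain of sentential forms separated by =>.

S => M M south => red S add M south => red that M add M south => red that add M add M south => red that add fish add M south => red that add fish add fish south

S => M M south   [S ::= M M south]
M M south => red S add M south   [M ::= red S add]
red S add M south => red that M add M south   [S ::= that M]
red that M add M south => red that add M add M south   [M ::= add M]
red that add M add M south => red that add fish add M south   [M ::= fish]
red that add fish add M south => red that add fish add fish south   [M ::= fish]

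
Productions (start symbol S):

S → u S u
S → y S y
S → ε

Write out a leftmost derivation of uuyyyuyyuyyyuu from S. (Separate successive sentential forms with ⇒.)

S ⇒ uSu ⇒ uuSuu ⇒ uuySyuu ⇒ uuyySyyuu ⇒ uuyyySyyyuu ⇒ uuyyyuSuyyyuu ⇒ uuyyyuySyuyyyuu ⇒ uuyyyuyyuyyyuu

S ⇒ uSu   [S → u S u]
uSu ⇒ uuSuu   [S → u S u]
uuSuu ⇒ uuySyuu   [S → y S y]
uuySyuu ⇒ uuyySyyuu   [S → y S y]
uuyySyyuu ⇒ uuyyySyyyuu   [S → y S y]
uuyyySyyyuu ⇒ uuyyyuSuyyyuu   [S → u S u]
uuyyyuSuyyyuu ⇒ uuyyyuySyuyyyuu   [S → y S y]
uuyyyuySyuyyyuu ⇒ uuyyyuyyuyyyuu   [S → ε]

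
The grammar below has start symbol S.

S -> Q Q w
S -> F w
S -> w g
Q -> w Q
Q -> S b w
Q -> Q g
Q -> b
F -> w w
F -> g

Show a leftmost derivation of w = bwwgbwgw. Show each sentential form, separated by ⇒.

S ⇒ QQw ⇒ bQw ⇒ bQgw ⇒ bwQgw ⇒ bwSbwgw ⇒ bwwgbwgw

S ⇒ QQw   [S -> Q Q w]
QQw ⇒ bQw   [Q -> b]
bQw ⇒ bQgw   [Q -> Q g]
bQgw ⇒ bwQgw   [Q -> w Q]
bwQgw ⇒ bwSbwgw   [Q -> S b w]
bwSbwgw ⇒ bwwgbwgw   [S -> w g]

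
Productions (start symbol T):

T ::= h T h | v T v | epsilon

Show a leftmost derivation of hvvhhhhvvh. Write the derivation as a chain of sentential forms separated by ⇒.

T ⇒ hTh   [T ::= h T h]
hTh ⇒ hvTvh   [T ::= v T v]
hvTvh ⇒ hvvTvvh   [T ::= v T v]
hvvTvvh ⇒ hvvhThvvh   [T ::= h T h]
hvvhThvvh ⇒ hvvhhThhvvh   [T ::= h T h]
hvvhhThhvvh ⇒ hvvhhhhvvh   [T ::= epsilon]

T ⇒ hTh ⇒ hvTvh ⇒ hvvTvvh ⇒ hvvhThvvh ⇒ hvvhhThhvvh ⇒ hvvhhhhvvh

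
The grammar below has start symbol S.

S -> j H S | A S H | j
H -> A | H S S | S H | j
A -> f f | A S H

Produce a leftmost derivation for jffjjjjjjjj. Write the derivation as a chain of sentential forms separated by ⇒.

S ⇒ jHS ⇒ jHSSS ⇒ jSHSSS ⇒ jASHHSSS ⇒ jASHSHHSSS ⇒ jffSHSHHSSS ⇒ jffjHSHHSSS ⇒ jffjjSHHSSS ⇒ jffjjjHHSSS ⇒ jffjjjjHSSS ⇒ jffjjjjjSSS ⇒ jffjjjjjjSS ⇒ jffjjjjjjjS ⇒ jffjjjjjjjj

S ⇒ jHS   [S -> j H S]
jHS ⇒ jHSSS   [H -> H S S]
jHSSS ⇒ jSHSSS   [H -> S H]
jSHSSS ⇒ jASHHSSS   [S -> A S H]
jASHHSSS ⇒ jASHSHHSSS   [A -> A S H]
jASHSHHSSS ⇒ jffSHSHHSSS   [A -> f f]
jffSHSHHSSS ⇒ jffjHSHHSSS   [S -> j]
jffjHSHHSSS ⇒ jffjjSHHSSS   [H -> j]
jffjjSHHSSS ⇒ jffjjjHHSSS   [S -> j]
jffjjjHHSSS ⇒ jffjjjjHSSS   [H -> j]
jffjjjjHSSS ⇒ jffjjjjjSSS   [H -> j]
jffjjjjjSSS ⇒ jffjjjjjjSS   [S -> j]
jffjjjjjjSS ⇒ jffjjjjjjjS   [S -> j]
jffjjjjjjjS ⇒ jffjjjjjjjj   [S -> j]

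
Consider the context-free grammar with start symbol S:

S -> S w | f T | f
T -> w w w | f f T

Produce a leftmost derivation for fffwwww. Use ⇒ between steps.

S ⇒ Sw ⇒ fTw ⇒ fffTw ⇒ fffwwww

S ⇒ Sw   [S -> S w]
Sw ⇒ fTw   [S -> f T]
fTw ⇒ fffTw   [T -> f f T]
fffTw ⇒ fffwwww   [T -> w w w]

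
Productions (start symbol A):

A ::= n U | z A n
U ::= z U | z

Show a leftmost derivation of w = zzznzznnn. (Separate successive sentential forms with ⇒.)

A⇒zAn⇒zzAnn⇒zzzAnnn⇒zzznUnnn⇒zzznzUnnn⇒zzznzznnn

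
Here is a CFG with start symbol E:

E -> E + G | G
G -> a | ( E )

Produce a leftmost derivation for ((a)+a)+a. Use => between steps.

E => E+G   [E -> E + G]
E+G => G+G   [E -> G]
G+G => (E)+G   [G -> ( E )]
(E)+G => (E+G)+G   [E -> E + G]
(E+G)+G => (G+G)+G   [E -> G]
(G+G)+G => ((E)+G)+G   [G -> ( E )]
((E)+G)+G => ((G)+G)+G   [E -> G]
((G)+G)+G => ((a)+G)+G   [G -> a]
((a)+G)+G => ((a)+a)+G   [G -> a]
((a)+a)+G => ((a)+a)+a   [G -> a]

E => E+G => G+G => (E)+G => (E+G)+G => (G+G)+G => ((E)+G)+G => ((G)+G)+G => ((a)+G)+G => ((a)+a)+G => ((a)+a)+a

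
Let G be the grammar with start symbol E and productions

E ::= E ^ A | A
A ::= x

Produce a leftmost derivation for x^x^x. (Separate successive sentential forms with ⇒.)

E ⇒ E^A ⇒ E^A^A ⇒ A^A^A ⇒ x^A^A ⇒ x^x^A ⇒ x^x^x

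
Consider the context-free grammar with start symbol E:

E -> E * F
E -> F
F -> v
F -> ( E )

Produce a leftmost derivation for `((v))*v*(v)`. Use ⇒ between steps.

E ⇒ E*F ⇒ E*F*F ⇒ F*F*F ⇒ (E)*F*F ⇒ (F)*F*F ⇒ ((E))*F*F ⇒ ((F))*F*F ⇒ ((v))*F*F ⇒ ((v))*v*F ⇒ ((v))*v*(E) ⇒ ((v))*v*(F) ⇒ ((v))*v*(v)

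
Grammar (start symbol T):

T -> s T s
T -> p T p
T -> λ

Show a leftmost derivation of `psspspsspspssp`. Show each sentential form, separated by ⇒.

T ⇒ pTp   [T -> p T p]
pTp ⇒ psTsp   [T -> s T s]
psTsp ⇒ pssTssp   [T -> s T s]
pssTssp ⇒ psspTpssp   [T -> p T p]
psspTpssp ⇒ psspsTspssp   [T -> s T s]
psspsTspssp ⇒ psspspTpspssp   [T -> p T p]
psspspTpspssp ⇒ psspspsTspspssp   [T -> s T s]
psspspsTspspssp ⇒ psspspsspspssp   [T -> λ]

T ⇒ pTp ⇒ psTsp ⇒ pssTssp ⇒ psspTpssp ⇒ psspsTspssp ⇒ psspspTpspssp ⇒ psspspsTspspssp ⇒ psspspsspspssp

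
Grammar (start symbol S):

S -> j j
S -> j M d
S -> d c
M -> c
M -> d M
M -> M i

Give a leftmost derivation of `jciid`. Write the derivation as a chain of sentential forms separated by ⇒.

S ⇒ jMd ⇒ jMid ⇒ jMiid ⇒ jciid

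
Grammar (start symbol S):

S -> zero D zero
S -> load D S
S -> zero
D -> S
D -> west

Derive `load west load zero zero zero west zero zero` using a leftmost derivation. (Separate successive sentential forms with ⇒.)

S ⇒ load D S   [S -> load D S]
load D S ⇒ load west S   [D -> west]
load west S ⇒ load west load D S   [S -> load D S]
load west load D S ⇒ load west load S S   [D -> S]
load west load S S ⇒ load west load zero S   [S -> zero]
load west load zero S ⇒ load west load zero zero D zero   [S -> zero D zero]
load west load zero zero D zero ⇒ load west load zero zero S zero   [D -> S]
load west load zero zero S zero ⇒ load west load zero zero zero D zero zero   [S -> zero D zero]
load west load zero zero zero D zero zero ⇒ load west load zero zero zero west zero zero   [D -> west]

S ⇒ load D S ⇒ load west S ⇒ load west load D S ⇒ load west load S S ⇒ load west load zero S ⇒ load west load zero zero D zero ⇒ load west load zero zero S zero ⇒ load west load zero zero zero D zero zero ⇒ load west load zero zero zero west zero zero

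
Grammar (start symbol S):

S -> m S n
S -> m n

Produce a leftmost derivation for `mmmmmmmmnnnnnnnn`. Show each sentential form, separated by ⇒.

S ⇒ mSn ⇒ mmSnn ⇒ mmmSnnn ⇒ mmmmSnnnn ⇒ mmmmmSnnnnn ⇒ mmmmmmSnnnnnn ⇒ mmmmmmmSnnnnnnn ⇒ mmmmmmmmnnnnnnnn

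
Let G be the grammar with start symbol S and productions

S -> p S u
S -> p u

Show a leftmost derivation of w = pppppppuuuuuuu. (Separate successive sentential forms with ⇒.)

S ⇒ pSu   [S -> p S u]
pSu ⇒ ppSuu   [S -> p S u]
ppSuu ⇒ pppSuuu   [S -> p S u]
pppSuuu ⇒ ppppSuuuu   [S -> p S u]
ppppSuuuu ⇒ pppppSuuuuu   [S -> p S u]
pppppSuuuuu ⇒ ppppppSuuuuuu   [S -> p S u]
ppppppSuuuuuu ⇒ pppppppuuuuuuu   [S -> p u]

S ⇒ pSu ⇒ ppSuu ⇒ pppSuuu ⇒ ppppSuuuu ⇒ pppppSuuuuu ⇒ ppppppSuuuuuu ⇒ pppppppuuuuuuu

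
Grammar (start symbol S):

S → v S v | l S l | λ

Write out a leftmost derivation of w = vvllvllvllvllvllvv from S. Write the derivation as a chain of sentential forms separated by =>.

S => vSv => vvSvv => vvlSlvv => vvllSllvv => vvllvSvllvv => vvllvlSlvllvv => vvllvllSllvllvv => vvllvllvSvllvllvv => vvllvllvlSlvllvllvv => vvllvllvllvllvllvv

S => vSv   [S → v S v]
vSv => vvSvv   [S → v S v]
vvSvv => vvlSlvv   [S → l S l]
vvlSlvv => vvllSllvv   [S → l S l]
vvllSllvv => vvllvSvllvv   [S → v S v]
vvllvSvllvv => vvllvlSlvllvv   [S → l S l]
vvllvlSlvllvv => vvllvllSllvllvv   [S → l S l]
vvllvllSllvllvv => vvllvllvSvllvllvv   [S → v S v]
vvllvllvSvllvllvv => vvllvllvlSlvllvllvv   [S → l S l]
vvllvllvlSlvllvllvv => vvllvllvllvllvllvv   [S → λ]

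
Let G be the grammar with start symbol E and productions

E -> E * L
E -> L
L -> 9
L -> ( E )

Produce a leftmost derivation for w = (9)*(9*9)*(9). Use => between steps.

E => E*L => E*L*L => L*L*L => (E)*L*L => (L)*L*L => (9)*L*L => (9)*(E)*L => (9)*(E*L)*L => (9)*(L*L)*L => (9)*(9*L)*L => (9)*(9*9)*L => (9)*(9*9)*(E) => (9)*(9*9)*(L) => (9)*(9*9)*(9)

E => E*L   [E -> E * L]
E*L => E*L*L   [E -> E * L]
E*L*L => L*L*L   [E -> L]
L*L*L => (E)*L*L   [L -> ( E )]
(E)*L*L => (L)*L*L   [E -> L]
(L)*L*L => (9)*L*L   [L -> 9]
(9)*L*L => (9)*(E)*L   [L -> ( E )]
(9)*(E)*L => (9)*(E*L)*L   [E -> E * L]
(9)*(E*L)*L => (9)*(L*L)*L   [E -> L]
(9)*(L*L)*L => (9)*(9*L)*L   [L -> 9]
(9)*(9*L)*L => (9)*(9*9)*L   [L -> 9]
(9)*(9*9)*L => (9)*(9*9)*(E)   [L -> ( E )]
(9)*(9*9)*(E) => (9)*(9*9)*(L)   [E -> L]
(9)*(9*9)*(L) => (9)*(9*9)*(9)   [L -> 9]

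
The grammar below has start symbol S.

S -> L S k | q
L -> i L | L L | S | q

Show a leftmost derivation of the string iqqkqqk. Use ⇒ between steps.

S ⇒ LSk ⇒ LLSk ⇒ SLSk ⇒ LSkLSk ⇒ iLSkLSk ⇒ iqSkLSk ⇒ iqqkLSk ⇒ iqqkqSk ⇒ iqqkqqk

S ⇒ LSk   [S -> L S k]
LSk ⇒ LLSk   [L -> L L]
LLSk ⇒ SLSk   [L -> S]
SLSk ⇒ LSkLSk   [S -> L S k]
LSkLSk ⇒ iLSkLSk   [L -> i L]
iLSkLSk ⇒ iqSkLSk   [L -> q]
iqSkLSk ⇒ iqqkLSk   [S -> q]
iqqkLSk ⇒ iqqkqSk   [L -> q]
iqqkqSk ⇒ iqqkqqk   [S -> q]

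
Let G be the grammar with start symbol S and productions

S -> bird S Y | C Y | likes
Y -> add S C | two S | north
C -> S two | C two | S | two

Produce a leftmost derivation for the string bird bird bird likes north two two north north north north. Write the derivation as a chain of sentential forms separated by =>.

S => bird S Y => bird bird S Y Y => bird bird bird S Y Y Y => bird bird bird C Y Y Y Y => bird bird bird C two Y Y Y Y => bird bird bird S two two Y Y Y Y => bird bird bird C Y two two Y Y Y Y => bird bird bird S Y two two Y Y Y Y => bird bird bird likes Y two two Y Y Y Y => bird bird bird likes north two two Y Y Y Y => bird bird bird likes north two two north Y Y Y => bird bird bird likes north two two north north Y Y => bird bird bird likes north two two north north north Y => bird bird bird likes north two two north north north north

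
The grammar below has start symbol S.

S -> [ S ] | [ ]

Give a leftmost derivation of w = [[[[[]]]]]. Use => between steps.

S => [S]   [S -> [ S ]]
[S] => [[S]]   [S -> [ S ]]
[[S]] => [[[S]]]   [S -> [ S ]]
[[[S]]] => [[[[S]]]]   [S -> [ S ]]
[[[[S]]]] => [[[[[]]]]]   [S -> [ ]]

S=>[S]=>[[S]]=>[[[S]]]=>[[[[S]]]]=>[[[[[]]]]]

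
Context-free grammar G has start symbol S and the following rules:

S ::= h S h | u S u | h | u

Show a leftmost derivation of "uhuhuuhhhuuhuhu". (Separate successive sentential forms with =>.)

S => uSu => uhShu => uhuSuhu => uhuhShuhu => uhuhuSuhuhu => uhuhuuSuuhuhu => uhuhuuhShuuhuhu => uhuhuuhhhuuhuhu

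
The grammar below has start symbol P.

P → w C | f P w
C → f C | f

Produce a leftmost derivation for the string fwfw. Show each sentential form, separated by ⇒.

P ⇒ fPw   [P → f P w]
fPw ⇒ fwCw   [P → w C]
fwCw ⇒ fwfw   [C → f]

P ⇒ fPw ⇒ fwCw ⇒ fwfw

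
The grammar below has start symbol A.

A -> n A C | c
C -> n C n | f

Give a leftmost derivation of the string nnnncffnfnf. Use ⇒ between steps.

A ⇒ nAC ⇒ nnACC ⇒ nnnACCC ⇒ nnnnACCCC ⇒ nnnncCCCC ⇒ nnnncfCCC ⇒ nnnncffCC ⇒ nnnncffnCnC ⇒ nnnncffnfnC ⇒ nnnncffnfnf

A ⇒ nAC   [A -> n A C]
nAC ⇒ nnACC   [A -> n A C]
nnACC ⇒ nnnACCC   [A -> n A C]
nnnACCC ⇒ nnnnACCCC   [A -> n A C]
nnnnACCCC ⇒ nnnncCCCC   [A -> c]
nnnncCCCC ⇒ nnnncfCCC   [C -> f]
nnnncfCCC ⇒ nnnncffCC   [C -> f]
nnnncffCC ⇒ nnnncffnCnC   [C -> n C n]
nnnncffnCnC ⇒ nnnncffnfnC   [C -> f]
nnnncffnfnC ⇒ nnnncffnfnf   [C -> f]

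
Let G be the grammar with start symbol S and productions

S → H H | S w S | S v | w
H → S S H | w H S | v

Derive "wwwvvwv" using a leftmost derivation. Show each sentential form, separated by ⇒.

S ⇒ HH ⇒ wHSH ⇒ wSSHSH ⇒ wwSHSH ⇒ wwSvHSH ⇒ wwwvHSH ⇒ wwwvvSH ⇒ wwwvvwH ⇒ wwwvvwv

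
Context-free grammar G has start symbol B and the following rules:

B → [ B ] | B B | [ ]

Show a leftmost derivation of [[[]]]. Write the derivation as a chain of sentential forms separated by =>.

B => [B]   [B → [ B ]]
[B] => [[B]]   [B → [ B ]]
[[B]] => [[[]]]   [B → [ ]]

B=>[B]=>[[B]]=>[[[]]]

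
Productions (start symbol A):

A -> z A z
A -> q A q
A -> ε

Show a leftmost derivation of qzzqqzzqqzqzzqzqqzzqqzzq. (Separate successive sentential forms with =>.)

A => qAq => qzAzq => qzzAzzq => qzzqAqzzq => qzzqqAqqzzq => qzzqqzAzqqzzq => qzzqqzzAzzqqzzq => qzzqqzzqAqzzqqzzq => qzzqqzzqqAqqzzqqzzq => qzzqqzzqqzAzqqzzqqzzq => qzzqqzzqqzqAqzqqzzqqzzq => qzzqqzzqqzqzAzqzqqzzqqzzq => qzzqqzzqqzqzzqzqqzzqqzzq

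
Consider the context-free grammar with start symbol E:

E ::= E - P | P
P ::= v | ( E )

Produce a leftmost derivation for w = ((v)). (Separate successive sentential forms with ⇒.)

E ⇒ P ⇒ (E) ⇒ (P) ⇒ ((E)) ⇒ ((P)) ⇒ ((v))

E ⇒ P   [E ::= P]
P ⇒ (E)   [P ::= ( E )]
(E) ⇒ (P)   [E ::= P]
(P) ⇒ ((E))   [P ::= ( E )]
((E)) ⇒ ((P))   [E ::= P]
((P)) ⇒ ((v))   [P ::= v]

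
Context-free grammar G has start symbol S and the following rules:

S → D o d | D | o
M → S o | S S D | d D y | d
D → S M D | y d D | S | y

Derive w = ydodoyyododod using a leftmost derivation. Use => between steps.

S => Dod => Sod => Dodod => ydDodod => ydSodod => ydDododod => ydSMDododod => ydoMDododod => ydodDyDododod => ydodSyDododod => ydodoyDododod => ydodoyyododod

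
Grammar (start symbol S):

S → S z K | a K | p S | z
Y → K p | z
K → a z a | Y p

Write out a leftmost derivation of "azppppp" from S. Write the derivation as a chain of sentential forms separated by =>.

S => aK => aYp => aKpp => aYppp => aKpppp => aYppppp => azppppp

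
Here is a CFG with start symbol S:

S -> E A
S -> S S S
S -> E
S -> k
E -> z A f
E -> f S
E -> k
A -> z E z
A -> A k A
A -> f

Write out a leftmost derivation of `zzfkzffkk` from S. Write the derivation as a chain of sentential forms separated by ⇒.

S⇒SSS⇒EASS⇒zAfASS⇒zzEzfASS⇒zzfSzfASS⇒zzfkzfASS⇒zzfkzffSS⇒zzfkzffkS⇒zzfkzffkk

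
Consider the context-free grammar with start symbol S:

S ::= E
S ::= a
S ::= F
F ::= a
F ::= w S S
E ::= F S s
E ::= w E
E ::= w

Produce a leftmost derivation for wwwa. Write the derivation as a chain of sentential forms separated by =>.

S => F => wSS => wES => wwES => wwwS => wwwa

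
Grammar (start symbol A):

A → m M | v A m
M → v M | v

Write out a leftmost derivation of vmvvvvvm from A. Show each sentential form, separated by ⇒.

A⇒vAm⇒vmMm⇒vmvMm⇒vmvvMm⇒vmvvvMm⇒vmvvvvMm⇒vmvvvvvm

A ⇒ vAm   [A → v A m]
vAm ⇒ vmMm   [A → m M]
vmMm ⇒ vmvMm   [M → v M]
vmvMm ⇒ vmvvMm   [M → v M]
vmvvMm ⇒ vmvvvMm   [M → v M]
vmvvvMm ⇒ vmvvvvMm   [M → v M]
vmvvvvMm ⇒ vmvvvvvm   [M → v]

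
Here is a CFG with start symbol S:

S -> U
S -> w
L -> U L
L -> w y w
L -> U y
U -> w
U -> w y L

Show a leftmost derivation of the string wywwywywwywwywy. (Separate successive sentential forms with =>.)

S => U => wyL => wyUL => wywL => wywUy => wywwyLy => wywwyULy => wywwywyLLy => wywwywyULLy => wywwywywLLy => wywwywywwywLy => wywwywywwywwywy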